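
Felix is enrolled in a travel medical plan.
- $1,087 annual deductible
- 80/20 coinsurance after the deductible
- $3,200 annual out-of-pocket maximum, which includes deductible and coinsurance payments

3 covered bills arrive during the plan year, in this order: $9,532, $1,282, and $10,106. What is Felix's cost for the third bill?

$167.60

Bill 1, $9,532: $1,087 to deductible, leaving $8,445; traveler's 20% is $1,689. Traveler pays $2,776; OOP now $2,776.
Bill 2, $1,282: 20% coinsurance on $1,282 = $256.40. Cost to traveler: $256.40. OOP to date $3,032.40.
Bill 3, $10,106: deductible already satisfied, so traveler's share is 20% × $10,106 = $2,021.20. That would push OOP to $5,053.60, over the $3,200 cap, so traveler pays $3,200 − $3,032.40 = $167.60.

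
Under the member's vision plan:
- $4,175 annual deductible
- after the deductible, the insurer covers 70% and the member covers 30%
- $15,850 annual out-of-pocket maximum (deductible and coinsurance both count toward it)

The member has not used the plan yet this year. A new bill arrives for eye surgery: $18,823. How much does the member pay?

Nothing has been paid toward the $4,175 deductible, so the first $4,175 of this charge is applied there.
The remaining $14,648 (= $18,823 − $4,175) moves to coinsurance.
Coinsurance: $14,648 × 30% = $4,394.40.
So the member owes $4,175 + $4,394.40 = $8,569.40 before any cap.
Total out-of-pocket so far would be $0 + $8,569.40 = $8,569.40, below the $15,850 cap — no reduction.

$8,569.40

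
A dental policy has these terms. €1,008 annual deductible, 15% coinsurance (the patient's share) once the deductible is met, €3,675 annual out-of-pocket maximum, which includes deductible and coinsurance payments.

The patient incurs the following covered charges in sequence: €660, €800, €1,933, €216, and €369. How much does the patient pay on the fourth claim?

€32.40

Claim 1 — €660: all of it applies to the deductible. Patient pays €660; OOP now €660.
Claim 2 — €800: €348 to deductible, leaving €452; patient's 15% is €67.80. Cost to patient: €415.80. OOP to date €1,075.80.
Claim 3 — €1,933: deductible met; 15% of €1,933 = €289.95. Patient pays €289.95; OOP now €1,365.75.
Claim 4 — €216: 15% coinsurance on €216 = €32.40. Cost to patient: €32.40. OOP to date €1,398.15.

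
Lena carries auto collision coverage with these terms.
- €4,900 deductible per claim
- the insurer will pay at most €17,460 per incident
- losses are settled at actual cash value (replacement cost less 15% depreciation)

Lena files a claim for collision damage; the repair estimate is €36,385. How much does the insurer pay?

€17,460

At 15% depreciation, ACV = €36,385 − €5,457.75 = €30,927.25.
After the deductible, €30,927.25 − €4,900 = €26,027.25 remains.
€26,027.25 exceeds the €17,460 limit, so the insurer pays the limit: €17,460.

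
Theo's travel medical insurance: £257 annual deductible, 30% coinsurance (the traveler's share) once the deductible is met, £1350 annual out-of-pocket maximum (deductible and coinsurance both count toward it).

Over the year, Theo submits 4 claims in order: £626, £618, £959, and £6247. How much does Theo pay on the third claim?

Bill 1, £626: £257 to deductible, leaving £369; traveler's 30% is £110.70. Cost to traveler: £367.70. OOP to date £367.70.
Bill 2, £618: deductible met; 30% of £618 = £185.40. Traveler owes £185.40 (running OOP £553.10).
Bill 3, £959: 30% coinsurance on £959 = £287.70. Traveler pays £287.70; OOP now £840.80.

£287.70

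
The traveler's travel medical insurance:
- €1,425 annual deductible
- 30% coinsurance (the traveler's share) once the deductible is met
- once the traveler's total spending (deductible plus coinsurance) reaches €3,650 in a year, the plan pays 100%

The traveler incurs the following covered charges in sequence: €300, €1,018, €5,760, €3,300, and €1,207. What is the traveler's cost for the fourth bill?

€529.10

#1 (€300): all of it applies to the deductible. Traveler owes €300 (running OOP €300).
#2 (€1,018): entire amount goes to the deductible. Traveler owes €1,018 (running OOP €1,318).
#3 (€5,760): €107 to deductible, leaving €5,653; traveler's 30% is €1,695.90. Traveler pays €1,802.90; OOP now €3,120.90.
#4 (€3,300): deductible met; 30% of €3,300 = €990. That would push OOP to €4,110.90, over the €3,650 cap, so traveler pays €3,650 − €3,120.90 = €529.10.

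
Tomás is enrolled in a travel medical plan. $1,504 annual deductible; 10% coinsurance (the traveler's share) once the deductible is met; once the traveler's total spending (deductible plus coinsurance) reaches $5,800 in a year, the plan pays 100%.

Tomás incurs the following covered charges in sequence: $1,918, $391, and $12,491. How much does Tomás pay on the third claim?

Bill 1, $1,918: $1,504 to deductible, leaving $414; 10% of $414 = $41.40. Traveler owes $1,545.40 (running OOP $1,545.40).
Bill 2, $391: deductible met; 10% of $391 = $39.10. Cost to traveler: $39.10. OOP to date $1,584.50.
Bill 3, $12,491: deductible met; 10% of $12,491 = $1,249.10. Traveler pays $1,249.10; OOP now $2,833.60.

$1,249.10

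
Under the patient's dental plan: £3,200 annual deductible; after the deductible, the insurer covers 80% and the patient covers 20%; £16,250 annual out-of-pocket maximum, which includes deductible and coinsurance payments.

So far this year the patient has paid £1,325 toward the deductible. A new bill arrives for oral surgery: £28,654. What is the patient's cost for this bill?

Remaining deductible: £3,200 − £1,325 = £1,875.
After the £1,875 deductible portion, £28,654 − £1,875 = £26,779 is subject to coinsurance.
Coinsurance: £26,779 × 20% = £5,355.80.
Patient responsibility before any cap: £1,875 + £5,355.80 = £7,230.80.
Year-to-date out-of-pocket becomes £1,325 + £7,230.80 = £8,555.80, still under the £16,250 maximum, so no cap applies.

£7,230.80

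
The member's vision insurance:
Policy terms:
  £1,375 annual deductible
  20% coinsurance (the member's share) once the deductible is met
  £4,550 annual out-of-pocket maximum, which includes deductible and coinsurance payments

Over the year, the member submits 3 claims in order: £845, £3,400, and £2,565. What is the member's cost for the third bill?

Claim 1 (£845): fully absorbed by the deductible. Member owes £845 (running OOP £845).
Claim 2 (£3,400): £530 finishes the deductible; £2,870 goes to coinsurance; coinsurance £2,870 × 20% = £574. Member owes £1,104 (running OOP £1,949).
Claim 3 (£2,565): 20% coinsurance on £2,565 = £513. Cost to member: £513. OOP to date £2,462.

£513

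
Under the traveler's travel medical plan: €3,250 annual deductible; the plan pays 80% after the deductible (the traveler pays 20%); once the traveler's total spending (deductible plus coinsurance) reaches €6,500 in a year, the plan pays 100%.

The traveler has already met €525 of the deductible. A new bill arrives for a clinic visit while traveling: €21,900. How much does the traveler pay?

€5,975

Remaining deductible: €3,250 − €525 = €2,725.
That leaves €21,900 − €2,725 = €19,175 for coinsurance.
Coinsurance: €19,175 × 20% = €3,835.
Traveler responsibility before any cap: €2,725 + €3,835 = €6,560.
Year-to-date out-of-pocket would reach €525 + €6,560 = €7,085, above the €6,500 maximum, so the traveler pays only €6,500 − €525 = €5,975.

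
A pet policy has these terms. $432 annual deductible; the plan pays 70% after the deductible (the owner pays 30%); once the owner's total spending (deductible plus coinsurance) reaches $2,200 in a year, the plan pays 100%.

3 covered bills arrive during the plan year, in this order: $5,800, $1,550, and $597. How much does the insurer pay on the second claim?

Claim 1 — $5,800: deductible takes $432, $5,368 remains; owner's 30% is $1,610.40. Cost to owner: $2,042.40. OOP to date $2,042.40. Plan pays $5,800 − $2,042.40 = $3,757.60.
Claim 2 — $1,550: deductible met; 30% of $1,550 = $465. That would push OOP to $2,507.40, over the $2,200 cap, so owner pays $2,200 − $2,042.40 = $157.60. Insurer: $1,550 − $157.60 = $1,392.40.

$1,392.40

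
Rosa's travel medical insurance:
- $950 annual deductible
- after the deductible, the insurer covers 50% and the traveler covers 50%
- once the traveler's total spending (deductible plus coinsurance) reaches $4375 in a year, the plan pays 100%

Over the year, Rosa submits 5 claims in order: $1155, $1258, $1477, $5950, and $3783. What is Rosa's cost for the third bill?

$738.50

Claim 1 — $1155: $950 to deductible, leaving $205; coinsurance $205 × 50% = $102.50. Cost to traveler: $1052.50. OOP to date $1052.50.
Claim 2 — $1258: deductible met; 50% of $1258 = $629. Cost to traveler: $629. OOP to date $1681.50.
Claim 3 — $1477: deductible already satisfied, so traveler's share is 50% × $1477 = $738.50. Traveler pays $738.50; OOP now $2420.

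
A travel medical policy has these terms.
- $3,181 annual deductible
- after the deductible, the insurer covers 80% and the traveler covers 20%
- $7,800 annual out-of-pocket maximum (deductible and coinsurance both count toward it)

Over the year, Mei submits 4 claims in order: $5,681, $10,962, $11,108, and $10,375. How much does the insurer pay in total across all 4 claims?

$30,326

#1 ($5,681): $3,181 to deductible, leaving $2,500; traveler's 20% is $500. Traveler owes $3,681 (running OOP $3,681). Plan pays $5,681 − $3,681 = $2,000.
#2 ($10,962): 20% coinsurance on $10,962 = $2,192.40. Traveler owes $2,192.40 (running OOP $5,873.40). Plan pays $10,962 − $2,192.40 = $8,769.60.
#3 ($11,108): deductible already satisfied, so traveler's share is 20% × $11,108 = $2,221.60. That would push OOP to $8,095, over the $7,800 cap, so traveler pays $7,800 − $5,873.40 = $1,926.60. Plan pays $11,108 − $1,926.60 = $9,181.40.
#4 ($10,375): 20% coinsurance on $10,375 = $2,075. That would push OOP to $9,875, over the $7,800 cap, so traveler pays $7,800 − $7,800 = $0. Insurer: $10,375 − $0 = $10,375.
Insurer total: $2,000 + $8,769.60 + $9,181.40 + $10,375 = $30,326.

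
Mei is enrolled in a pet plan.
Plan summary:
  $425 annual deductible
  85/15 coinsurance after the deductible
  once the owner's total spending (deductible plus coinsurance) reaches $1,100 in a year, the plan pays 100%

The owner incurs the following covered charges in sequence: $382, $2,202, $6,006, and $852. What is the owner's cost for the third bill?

Bill 1, $382: entire amount goes to the deductible. Owner owes $382 (running OOP $382).
Bill 2, $2,202: $43 to deductible, leaving $2,159; 15% of $2,159 = $323.85. Owner owes $366.85 (running OOP $748.85).
Bill 3, $6,006: deductible met; 15% of $6,006 = $900.90. Adding that to $748.85 gives $1,649.75, past the $1,100 cap; owner pays only $1,100 − $748.85 = $351.15.

$351.15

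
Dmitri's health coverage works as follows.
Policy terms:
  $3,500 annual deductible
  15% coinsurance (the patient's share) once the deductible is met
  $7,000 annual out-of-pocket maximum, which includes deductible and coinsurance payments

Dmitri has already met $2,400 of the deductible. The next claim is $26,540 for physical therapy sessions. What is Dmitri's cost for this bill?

$4,600

Deductible still to meet: $3,500 − $2,400 = $1,100.
After the $1,100 deductible portion, $26,540 − $1,100 = $25,440 is subject to coinsurance.
Patient's 15% share of $25,440 is $3,816.
That puts the patient's cost at $1,100 + $3,816 = $4,916 before any cap.
Adding $4,916 to the $2,400 already spent would give $7,316, which exceeds the $7,000 cap; the patient pays just $7,000 − $2,400 = $4,600.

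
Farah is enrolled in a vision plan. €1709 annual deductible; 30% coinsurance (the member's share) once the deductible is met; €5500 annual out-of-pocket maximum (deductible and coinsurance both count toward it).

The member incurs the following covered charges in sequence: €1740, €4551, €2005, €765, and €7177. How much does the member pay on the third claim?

#1 (€1740): deductible takes €1709, €31 remains; member's 30% is €9.30. Member owes €1718.30 (running OOP €1718.30).
#2 (€4551): deductible met; 30% of €4551 = €1365.30. Cost to member: €1365.30. OOP to date €3083.60.
#3 (€2005): deductible met; 30% of €2005 = €601.50. Cost to member: €601.50. OOP to date €3685.10.

€601.50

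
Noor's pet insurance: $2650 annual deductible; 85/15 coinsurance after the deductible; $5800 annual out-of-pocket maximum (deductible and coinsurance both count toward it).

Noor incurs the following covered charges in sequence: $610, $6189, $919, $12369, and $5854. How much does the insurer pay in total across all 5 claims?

Claim 1 ($610): all of it applies to the deductible. Owner owes $610 (running OOP $610). Insurer: $610 − $610 = $0.
Claim 2 ($6189): $2040 finishes the deductible; $4149 goes to coinsurance; 15% of $4149 = $622.35. Cost to owner: $2662.35. OOP to date $3272.35. Insurer: $6189 − $2662.35 = $3526.65.
Claim 3 ($919): deductible met; 15% of $919 = $137.85. Owner owes $137.85 (running OOP $3410.20). Insurer: $919 − $137.85 = $781.15.
Claim 4 ($12369): deductible met; 15% of $12369 = $1855.35. Cost to owner: $1855.35. OOP to date $5265.55. Plan pays $12369 − $1855.35 = $10513.65.
Claim 5 ($5854): deductible already satisfied, so owner's share is 15% × $5854 = $878.10. Adding that to $5265.55 gives $6143.65, past the $5800 cap; owner pays only $5800 − $5265.55 = $534.45. Plan pays $5854 − $534.45 = $5319.55.
Insurer total = bills − owner's total = $25941 − $5800 = $20141.

$20141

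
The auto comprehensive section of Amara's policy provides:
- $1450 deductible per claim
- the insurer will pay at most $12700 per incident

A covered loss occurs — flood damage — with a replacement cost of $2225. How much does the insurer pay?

After the deductible, $2225 − $1450 = $775 remains.
$775 ≤ $12700, so the limit doesn't bind; insurer pays $775.

$775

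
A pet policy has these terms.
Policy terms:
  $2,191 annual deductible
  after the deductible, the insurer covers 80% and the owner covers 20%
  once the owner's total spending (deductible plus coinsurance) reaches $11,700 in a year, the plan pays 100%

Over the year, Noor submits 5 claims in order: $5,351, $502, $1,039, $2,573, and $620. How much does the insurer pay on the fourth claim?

#1 ($5,351): $2,191 to deductible, leaving $3,160; 20% of $3,160 = $632. Owner pays $2,823; OOP now $2,823. Insurer: $5,351 − $2,823 = $2,528.
#2 ($502): deductible met; 20% of $502 = $100.40. Cost to owner: $100.40. OOP to date $2,923.40. Insurer: $502 − $100.40 = $401.60.
#3 ($1,039): 20% coinsurance on $1,039 = $207.80. Cost to owner: $207.80. OOP to date $3,131.20. Plan pays $1,039 − $207.80 = $831.20.
#4 ($2,573): 20% coinsurance on $2,573 = $514.60. Owner owes $514.60 (running OOP $3,645.80). Insurer: $2,573 − $514.60 = $2,058.40.

$2,058.40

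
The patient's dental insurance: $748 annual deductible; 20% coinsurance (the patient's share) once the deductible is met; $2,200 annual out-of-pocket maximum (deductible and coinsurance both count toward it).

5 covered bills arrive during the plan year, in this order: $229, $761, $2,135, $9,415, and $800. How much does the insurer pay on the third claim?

#1 ($229): entire amount goes to the deductible. Patient owes $229 (running OOP $229). Insurer: $229 − $229 = $0.
#2 ($761): $519 finishes the deductible; $242 goes to coinsurance; coinsurance $242 × 20% = $48.40. Patient owes $567.40 (running OOP $796.40). Insurer: $761 − $567.40 = $193.60.
#3 ($2,135): deductible already satisfied, so patient's share is 20% × $2,135 = $427. Patient owes $427 (running OOP $1,223.40). Plan pays $2,135 − $427 = $1,708.

$1,708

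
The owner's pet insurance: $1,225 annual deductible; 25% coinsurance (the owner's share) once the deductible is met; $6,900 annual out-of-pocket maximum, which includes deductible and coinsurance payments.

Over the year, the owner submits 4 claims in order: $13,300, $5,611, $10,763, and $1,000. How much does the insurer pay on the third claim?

Claim 1 — $13,300: deductible takes $1,225, $12,075 remains; coinsurance $12,075 × 25% = $3,018.75. Cost to owner: $4,243.75. OOP to date $4,243.75. Insurer: $13,300 − $4,243.75 = $9,056.25.
Claim 2 — $5,611: deductible already satisfied, so owner's share is 25% × $5,611 = $1,402.75. Cost to owner: $1,402.75. OOP to date $5,646.50. Insurer: $5,611 − $1,402.75 = $4,208.25.
Claim 3 — $10,763: deductible met; 25% of $10,763 = $2,690.75. Adding that to $5,646.50 gives $8,337.25, past the $6,900 cap; owner pays only $6,900 − $5,646.50 = $1,253.50. Plan pays $10,763 − $1,253.50 = $9,509.50.

$9,509.50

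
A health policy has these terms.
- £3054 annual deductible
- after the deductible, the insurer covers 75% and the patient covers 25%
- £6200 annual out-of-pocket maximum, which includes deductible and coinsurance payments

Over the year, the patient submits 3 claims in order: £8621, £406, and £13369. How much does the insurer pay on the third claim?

#1 (£8621): £3054 to deductible, leaving £5567; 25% of £5567 = £1391.75. Patient pays £4445.75; OOP now £4445.75. Plan pays £8621 − £4445.75 = £4175.25.
#2 (£406): 25% coinsurance on £406 = £101.50. Patient pays £101.50; OOP now £4547.25. Plan pays £406 − £101.50 = £304.50.
#3 (£13369): deductible already satisfied, so patient's share is 25% × £13369 = £3342.25. That would push OOP to £7889.50, over the £6200 cap, so patient pays £6200 − £4547.25 = £1652.75. Plan pays £13369 − £1652.75 = £11716.25.

£11716.25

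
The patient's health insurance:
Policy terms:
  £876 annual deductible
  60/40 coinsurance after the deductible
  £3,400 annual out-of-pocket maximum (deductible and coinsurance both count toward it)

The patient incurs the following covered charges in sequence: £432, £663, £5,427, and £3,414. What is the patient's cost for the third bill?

£2,170.80

#1 (£432): all of it applies to the deductible. Patient owes £432 (running OOP £432).
#2 (£663): £444 to deductible, leaving £219; 40% of £219 = £87.60. Patient owes £531.60 (running OOP £963.60).
#3 (£5,427): deductible met; 40% of £5,427 = £2,170.80. Patient pays £2,170.80; OOP now £3,134.40.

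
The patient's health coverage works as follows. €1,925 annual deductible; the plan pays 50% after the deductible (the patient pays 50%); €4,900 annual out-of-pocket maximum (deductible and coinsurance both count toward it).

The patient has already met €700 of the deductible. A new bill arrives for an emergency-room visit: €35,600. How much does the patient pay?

Deductible still to meet: €1,925 − €700 = €1,225.
The remaining €34,375 (= €35,600 − €1,225) moves to coinsurance.
50% of €34,375 = €17,187.50 falls to the patient.
Patient responsibility before any cap: €1,225 + €17,187.50 = €18,412.50.
Adding €18,412.50 to the €700 already spent would give €19,112.50, which exceeds the €4,900 cap; the patient pays just €4,900 − €700 = €4,200.

€4,200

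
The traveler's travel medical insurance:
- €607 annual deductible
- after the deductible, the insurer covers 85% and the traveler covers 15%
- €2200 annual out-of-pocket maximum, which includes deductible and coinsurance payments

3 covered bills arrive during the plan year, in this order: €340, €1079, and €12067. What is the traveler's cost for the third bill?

Claim 1 (€340): entire amount goes to the deductible. Traveler owes €340 (running OOP €340).
Claim 2 (€1079): deductible takes €267, €812 remains; 15% of €812 = €121.80. Traveler owes €388.80 (running OOP €728.80).
Claim 3 (€12067): deductible met; 15% of €12067 = €1810.05. Adding that to €728.80 gives €2538.85, past the €2200 cap; traveler pays only €2200 − €728.80 = €1471.20.

€1471.20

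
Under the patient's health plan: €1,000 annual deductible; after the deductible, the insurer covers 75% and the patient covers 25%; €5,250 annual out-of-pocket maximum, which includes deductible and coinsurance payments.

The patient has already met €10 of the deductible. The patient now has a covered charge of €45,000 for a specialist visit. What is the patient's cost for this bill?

€5,240

Deductible still to meet: €1,000 − €10 = €990.
The remaining €44,010 (= €45,000 − €990) moves to coinsurance.
Coinsurance: €44,010 × 25% = €11,002.50.
Patient responsibility before any cap: €990 + €11,002.50 = €11,992.50.
That would bring total out-of-pocket to €12,002.50, past the €5,250 cap. The patient is capped at €5,250 − €10 = €5,240 on this claim.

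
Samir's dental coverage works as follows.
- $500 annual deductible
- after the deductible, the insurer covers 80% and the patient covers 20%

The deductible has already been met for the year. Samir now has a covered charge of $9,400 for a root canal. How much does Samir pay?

$1,880

With the deductible met, the entire $9,400 is subject to coinsurance.
20% of $9,400 = $1,880 falls to the patient.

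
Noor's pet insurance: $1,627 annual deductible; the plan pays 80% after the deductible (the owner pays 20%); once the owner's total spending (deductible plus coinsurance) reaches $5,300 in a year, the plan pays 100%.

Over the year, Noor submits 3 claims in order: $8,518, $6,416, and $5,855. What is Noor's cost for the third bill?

$1,011.60

#1 ($8,518): $1,627 to deductible, leaving $6,891; owner's 20% is $1,378.20. Owner pays $3,005.20; OOP now $3,005.20.
#2 ($6,416): 20% coinsurance on $6,416 = $1,283.20. Owner owes $1,283.20 (running OOP $4,288.40).
#3 ($5,855): 20% coinsurance on $5,855 = $1,171. Adding that to $4,288.40 gives $5,459.40, past the $5,300 cap; owner pays only $5,300 − $4,288.40 = $1,011.60.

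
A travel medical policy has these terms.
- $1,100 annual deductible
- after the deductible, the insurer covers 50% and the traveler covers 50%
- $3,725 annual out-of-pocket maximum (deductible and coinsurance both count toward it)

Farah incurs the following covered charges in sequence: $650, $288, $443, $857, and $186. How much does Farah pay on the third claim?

$302.50

Claim 1 — $650: fully absorbed by the deductible. Traveler pays $650; OOP now $650.
Claim 2 — $288: fully absorbed by the deductible. Traveler pays $288; OOP now $938.
Claim 3 — $443: deductible takes $162, $281 remains; 50% of $281 = $140.50. Cost to traveler: $302.50. OOP to date $1,240.50.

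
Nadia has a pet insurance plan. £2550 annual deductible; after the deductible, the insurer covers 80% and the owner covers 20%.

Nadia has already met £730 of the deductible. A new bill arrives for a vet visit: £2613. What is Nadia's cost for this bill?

£1978.60

Remaining deductible: £2550 − £730 = £1820.
That leaves £2613 − £1820 = £793 for coinsurance.
20% of £793 = £158.60 falls to the owner.
That puts the owner's cost at £1820 + £158.60 = £1978.60.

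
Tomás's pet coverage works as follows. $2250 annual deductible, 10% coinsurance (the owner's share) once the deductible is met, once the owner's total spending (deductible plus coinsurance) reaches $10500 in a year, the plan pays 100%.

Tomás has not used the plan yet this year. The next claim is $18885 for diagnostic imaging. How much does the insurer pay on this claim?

$14971.50

Nothing has been paid toward the $2250 deductible, so the first $2250 of this charge is applied there.
That leaves $18885 − $2250 = $16635 for coinsurance.
Owner's 10% share of $16635 is $1663.50.
Owner responsibility before any cap: $2250 + $1663.50 = $3913.50.
Year-to-date out-of-pocket becomes $0 + $3913.50 = $3913.50, still under the $10500 maximum, so no cap applies.
Insurer pays the balance: $18885 − $3913.50 = $14971.50.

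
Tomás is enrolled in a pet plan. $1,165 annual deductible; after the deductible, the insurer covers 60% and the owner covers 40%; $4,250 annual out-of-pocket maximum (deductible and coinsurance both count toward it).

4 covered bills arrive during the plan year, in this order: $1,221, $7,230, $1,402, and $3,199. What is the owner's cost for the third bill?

$170.60

Claim 1 ($1,221): $1,165 finishes the deductible; $56 goes to coinsurance; coinsurance $56 × 40% = $22.40. Owner pays $1,187.40; OOP now $1,187.40.
Claim 2 ($7,230): deductible already satisfied, so owner's share is 40% × $7,230 = $2,892. Owner pays $2,892; OOP now $4,079.40.
Claim 3 ($1,402): 40% coinsurance on $1,402 = $560.80. OOP would hit $4,640.20 > $4,250, so the cap limits the owner to $4,250 − $4,079.40 = $170.60.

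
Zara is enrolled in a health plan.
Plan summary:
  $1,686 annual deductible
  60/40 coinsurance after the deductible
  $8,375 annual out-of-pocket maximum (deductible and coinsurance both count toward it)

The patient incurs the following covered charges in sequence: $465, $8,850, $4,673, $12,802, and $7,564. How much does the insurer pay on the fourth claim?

$11,033.80

Claim 1 ($465): all of it applies to the deductible. Cost to patient: $465. OOP to date $465. Insurer: $465 − $465 = $0.
Claim 2 ($8,850): $1,221 to deductible, leaving $7,629; patient's 40% is $3,051.60. Patient owes $4,272.60 (running OOP $4,737.60). Plan pays $8,850 − $4,272.60 = $4,577.40.
Claim 3 ($4,673): deductible already satisfied, so patient's share is 40% × $4,673 = $1,869.20. Patient pays $1,869.20; OOP now $6,606.80. Plan pays $4,673 − $1,869.20 = $2,803.80.
Claim 4 ($12,802): deductible met; 40% of $12,802 = $5,120.80. That would push OOP to $11,727.60, over the $8,375 cap, so patient pays $8,375 − $6,606.80 = $1,768.20. Plan pays $12,802 − $1,768.20 = $11,033.80.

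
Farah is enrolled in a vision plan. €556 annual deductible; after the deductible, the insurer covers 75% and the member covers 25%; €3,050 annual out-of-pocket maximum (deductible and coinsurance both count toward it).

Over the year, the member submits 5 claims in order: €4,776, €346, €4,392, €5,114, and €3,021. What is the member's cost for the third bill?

Claim 1 — €4,776: deductible takes €556, €4,220 remains; coinsurance €4,220 × 25% = €1,055. Member pays €1,611; OOP now €1,611.
Claim 2 — €346: 25% coinsurance on €346 = €86.50. Cost to member: €86.50. OOP to date €1,697.50.
Claim 3 — €4,392: deductible met; 25% of €4,392 = €1,098. Cost to member: €1,098. OOP to date €2,795.50.

€1,098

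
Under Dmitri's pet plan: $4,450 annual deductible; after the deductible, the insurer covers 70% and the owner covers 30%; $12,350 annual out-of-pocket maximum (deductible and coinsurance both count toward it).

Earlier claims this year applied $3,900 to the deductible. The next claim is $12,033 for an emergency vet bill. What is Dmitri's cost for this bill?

$3,994.90

Remaining deductible: $4,450 − $3,900 = $550.
The remaining $11,483 (= $12,033 − $550) moves to coinsurance.
Owner's 30% share of $11,483 is $3,444.90.
So the owner owes $550 + $3,444.90 = $3,994.90 before any cap.
Cumulative spending $3,900 + $3,994.90 = $7,894.90 stays under the $12,350 maximum.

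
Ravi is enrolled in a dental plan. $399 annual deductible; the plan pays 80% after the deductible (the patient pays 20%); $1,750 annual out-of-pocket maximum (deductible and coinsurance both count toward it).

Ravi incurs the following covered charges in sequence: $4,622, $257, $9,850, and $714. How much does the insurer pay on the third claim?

$9,395

#1 ($4,622): deductible takes $399, $4,223 remains; coinsurance $4,223 × 20% = $844.60. Patient pays $1,243.60; OOP now $1,243.60. Insurer: $4,622 − $1,243.60 = $3,378.40.
#2 ($257): deductible already satisfied, so patient's share is 20% × $257 = $51.40. Patient pays $51.40; OOP now $1,295. Plan pays $257 − $51.40 = $205.60.
#3 ($9,850): deductible already satisfied, so patient's share is 20% × $9,850 = $1,970. OOP would hit $3,265 > $1,750, so the cap limits the patient to $1,750 − $1,295 = $455. Plan pays $9,850 − $455 = $9,395.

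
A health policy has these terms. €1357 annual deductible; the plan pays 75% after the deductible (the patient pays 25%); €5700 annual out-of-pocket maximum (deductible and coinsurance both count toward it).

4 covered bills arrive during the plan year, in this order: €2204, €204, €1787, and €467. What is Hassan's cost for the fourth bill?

Bill 1, €2204: €1357 finishes the deductible; €847 goes to coinsurance; coinsurance €847 × 25% = €211.75. Patient owes €1568.75 (running OOP €1568.75).
Bill 2, €204: deductible already satisfied, so patient's share is 25% × €204 = €51. Patient pays €51; OOP now €1619.75.
Bill 3, €1787: deductible met; 25% of €1787 = €446.75. Cost to patient: €446.75. OOP to date €2066.50.
Bill 4, €467: deductible met; 25% of €467 = €116.75. Cost to patient: €116.75. OOP to date €2183.25.

€116.75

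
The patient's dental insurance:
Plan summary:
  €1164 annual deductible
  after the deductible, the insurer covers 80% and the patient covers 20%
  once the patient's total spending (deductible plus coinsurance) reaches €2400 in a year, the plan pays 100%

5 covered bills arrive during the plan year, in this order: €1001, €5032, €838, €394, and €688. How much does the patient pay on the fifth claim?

€15.80

#1 (€1001): entire amount goes to the deductible. Patient pays €1001; OOP now €1001.
#2 (€5032): deductible takes €163, €4869 remains; coinsurance €4869 × 20% = €973.80. Patient owes €1136.80 (running OOP €2137.80).
#3 (€838): deductible met; 20% of €838 = €167.60. Cost to patient: €167.60. OOP to date €2305.40.
#4 (€394): deductible met; 20% of €394 = €78.80. Patient owes €78.80 (running OOP €2384.20).
#5 (€688): 20% coinsurance on €688 = €137.60. OOP would hit €2521.80 > €2400, so the cap limits the patient to €2400 − €2384.20 = €15.80.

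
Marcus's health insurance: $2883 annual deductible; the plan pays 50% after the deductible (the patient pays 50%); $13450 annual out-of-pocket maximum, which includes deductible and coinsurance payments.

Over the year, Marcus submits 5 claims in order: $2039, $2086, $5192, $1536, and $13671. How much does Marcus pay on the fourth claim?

$768

#1 ($2039): fully absorbed by the deductible. Cost to patient: $2039. OOP to date $2039.
#2 ($2086): $844 to deductible, leaving $1242; patient's 50% is $621. Patient owes $1465 (running OOP $3504).
#3 ($5192): deductible already satisfied, so patient's share is 50% × $5192 = $2596. Patient pays $2596; OOP now $6100.
#4 ($1536): deductible already satisfied, so patient's share is 50% × $1536 = $768. Patient owes $768 (running OOP $6868).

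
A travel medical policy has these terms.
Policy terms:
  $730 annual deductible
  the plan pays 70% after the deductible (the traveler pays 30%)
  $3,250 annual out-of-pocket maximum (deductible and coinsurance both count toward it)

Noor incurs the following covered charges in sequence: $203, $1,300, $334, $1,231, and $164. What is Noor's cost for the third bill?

Claim 1 — $203: entire amount goes to the deductible. Traveler pays $203; OOP now $203.
Claim 2 — $1,300: deductible takes $527, $773 remains; coinsurance $773 × 30% = $231.90. Traveler owes $758.90 (running OOP $961.90).
Claim 3 — $334: deductible already satisfied, so traveler's share is 30% × $334 = $100.20. Traveler pays $100.20; OOP now $1,062.10.

$100.20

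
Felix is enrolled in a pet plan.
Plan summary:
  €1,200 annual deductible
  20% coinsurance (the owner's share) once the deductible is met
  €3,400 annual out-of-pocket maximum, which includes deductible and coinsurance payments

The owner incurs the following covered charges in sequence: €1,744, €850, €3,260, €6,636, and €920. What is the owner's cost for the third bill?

€652

#1 (€1,744): €1,200 to deductible, leaving €544; owner's 20% is €108.80. Owner pays €1,308.80; OOP now €1,308.80.
#2 (€850): deductible already satisfied, so owner's share is 20% × €850 = €170. Owner pays €170; OOP now €1,478.80.
#3 (€3,260): deductible already satisfied, so owner's share is 20% × €3,260 = €652. Owner owes €652 (running OOP €2,130.80).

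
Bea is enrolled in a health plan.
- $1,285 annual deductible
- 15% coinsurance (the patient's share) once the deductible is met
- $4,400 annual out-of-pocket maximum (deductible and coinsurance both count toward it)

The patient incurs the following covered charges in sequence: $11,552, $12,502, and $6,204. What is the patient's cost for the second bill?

#1 ($11,552): $1,285 finishes the deductible; $10,267 goes to coinsurance; coinsurance $10,267 × 15% = $1,540.05. Patient pays $2,825.05; OOP now $2,825.05.
#2 ($12,502): deductible met; 15% of $12,502 = $1,875.30. OOP would hit $4,700.35 > $4,400, so the cap limits the patient to $4,400 − $2,825.05 = $1,574.95.

$1,574.95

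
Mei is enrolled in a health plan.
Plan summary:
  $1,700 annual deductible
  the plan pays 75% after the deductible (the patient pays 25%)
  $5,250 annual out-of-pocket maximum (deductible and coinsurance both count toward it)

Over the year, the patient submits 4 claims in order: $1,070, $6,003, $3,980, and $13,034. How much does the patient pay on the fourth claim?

Bill 1, $1,070: entire amount goes to the deductible. Patient pays $1,070; OOP now $1,070.
Bill 2, $6,003: $630 finishes the deductible; $5,373 goes to coinsurance; coinsurance $5,373 × 25% = $1,343.25. Patient owes $1,973.25 (running OOP $3,043.25).
Bill 3, $3,980: deductible already satisfied, so patient's share is 25% × $3,980 = $995. Patient owes $995 (running OOP $4,038.25).
Bill 4, $13,034: deductible met; 25% of $13,034 = $3,258.50. Adding that to $4,038.25 gives $7,296.75, past the $5,250 cap; patient pays only $5,250 − $4,038.25 = $1,211.75.

$1,211.75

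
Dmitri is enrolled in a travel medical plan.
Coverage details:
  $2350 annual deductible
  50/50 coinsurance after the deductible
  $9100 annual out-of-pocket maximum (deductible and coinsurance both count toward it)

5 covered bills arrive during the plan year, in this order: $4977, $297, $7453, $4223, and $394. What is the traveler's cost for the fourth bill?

Claim 1 ($4977): $2350 finishes the deductible; $2627 goes to coinsurance; coinsurance $2627 × 50% = $1313.50. Traveler pays $3663.50; OOP now $3663.50.
Claim 2 ($297): 50% coinsurance on $297 = $148.50. Traveler pays $148.50; OOP now $3812.
Claim 3 ($7453): deductible already satisfied, so traveler's share is 50% × $7453 = $3726.50. Traveler owes $3726.50 (running OOP $7538.50).
Claim 4 ($4223): 50% coinsurance on $4223 = $2111.50. Adding that to $7538.50 gives $9650, past the $9100 cap; traveler pays only $9100 − $7538.50 = $1561.50.

$1561.50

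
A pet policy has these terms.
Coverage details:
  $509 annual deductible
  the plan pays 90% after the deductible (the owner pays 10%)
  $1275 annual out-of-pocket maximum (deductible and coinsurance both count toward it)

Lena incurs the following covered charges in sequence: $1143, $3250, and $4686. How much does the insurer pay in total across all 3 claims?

$7804

Claim 1 ($1143): $509 finishes the deductible; $634 goes to coinsurance; 10% of $634 = $63.40. Owner pays $572.40; OOP now $572.40. Plan pays $1143 − $572.40 = $570.60.
Claim 2 ($3250): deductible met; 10% of $3250 = $325. Cost to owner: $325. OOP to date $897.40. Insurer: $3250 − $325 = $2925.
Claim 3 ($4686): 10% coinsurance on $4686 = $468.60. OOP would hit $1366 > $1275, so the cap limits the owner to $1275 − $897.40 = $377.60. Plan pays $4686 − $377.60 = $4308.40.
Insurer total: $570.60 + $2925 + $4308.40 = $7804.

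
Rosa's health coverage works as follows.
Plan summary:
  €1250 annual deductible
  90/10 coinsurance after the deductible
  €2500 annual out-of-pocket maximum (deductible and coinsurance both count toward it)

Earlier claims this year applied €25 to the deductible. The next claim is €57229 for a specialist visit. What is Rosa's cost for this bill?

€2475

Deductible still to meet: €1250 − €25 = €1225.
The remaining €56004 (= €57229 − €1225) moves to coinsurance.
Coinsurance: €56004 × 10% = €5600.40.
Patient responsibility before any cap: €1225 + €5600.40 = €6825.40.
Year-to-date out-of-pocket would reach €25 + €6825.40 = €6850.40, above the €2500 maximum, so the patient pays only €2500 − €25 = €2475.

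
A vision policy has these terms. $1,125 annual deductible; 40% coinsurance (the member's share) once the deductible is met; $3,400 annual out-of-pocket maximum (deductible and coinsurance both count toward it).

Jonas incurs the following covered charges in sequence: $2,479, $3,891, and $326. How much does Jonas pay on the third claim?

$130.40

Claim 1 — $2,479: $1,125 finishes the deductible; $1,354 goes to coinsurance; 40% of $1,354 = $541.60. Member pays $1,666.60; OOP now $1,666.60.
Claim 2 — $3,891: deductible already satisfied, so member's share is 40% × $3,891 = $1,556.40. Member owes $1,556.40 (running OOP $3,223).
Claim 3 — $326: deductible already satisfied, so member's share is 40% × $326 = $130.40. Member pays $130.40; OOP now $3,353.40.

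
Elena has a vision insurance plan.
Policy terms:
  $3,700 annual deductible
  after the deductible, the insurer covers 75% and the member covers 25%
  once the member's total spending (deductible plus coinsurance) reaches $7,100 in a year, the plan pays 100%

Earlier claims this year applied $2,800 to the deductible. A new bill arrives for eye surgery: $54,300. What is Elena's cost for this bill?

Deductible still to meet: $3,700 − $2,800 = $900.
The remaining $53,400 (= $54,300 − $900) moves to coinsurance.
Coinsurance: $53,400 × 25% = $13,350.
Member responsibility before any cap: $900 + $13,350 = $14,250.
Year-to-date out-of-pocket would reach $2,800 + $14,250 = $17,050, above the $7,100 maximum, so the member pays only $7,100 − $2,800 = $4,300.

$4,300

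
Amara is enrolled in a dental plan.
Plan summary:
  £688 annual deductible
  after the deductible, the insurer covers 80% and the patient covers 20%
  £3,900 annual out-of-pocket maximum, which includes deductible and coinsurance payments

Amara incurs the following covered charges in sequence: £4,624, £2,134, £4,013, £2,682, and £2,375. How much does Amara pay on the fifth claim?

£475

#1 (£4,624): deductible takes £688, £3,936 remains; 20% of £3,936 = £787.20. Cost to patient: £1,475.20. OOP to date £1,475.20.
#2 (£2,134): deductible already satisfied, so patient's share is 20% × £2,134 = £426.80. Cost to patient: £426.80. OOP to date £1,902.
#3 (£4,013): 20% coinsurance on £4,013 = £802.60. Patient owes £802.60 (running OOP £2,704.60).
#4 (£2,682): 20% coinsurance on £2,682 = £536.40. Cost to patient: £536.40. OOP to date £3,241.
#5 (£2,375): deductible met; 20% of £2,375 = £475. Patient owes £475 (running OOP £3,716).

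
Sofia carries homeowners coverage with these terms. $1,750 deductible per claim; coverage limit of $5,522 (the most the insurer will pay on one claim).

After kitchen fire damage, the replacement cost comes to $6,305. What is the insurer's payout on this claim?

$4,555

After the deductible, $6,305 − $1,750 = $4,555 remains.
That's under the $5,522 cap, so the insurer reimburses the full $4,555.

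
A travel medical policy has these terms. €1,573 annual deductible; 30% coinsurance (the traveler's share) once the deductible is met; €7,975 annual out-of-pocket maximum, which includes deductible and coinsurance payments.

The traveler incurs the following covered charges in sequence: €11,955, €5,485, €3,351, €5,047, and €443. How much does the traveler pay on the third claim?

Bill 1, €11,955: €1,573 finishes the deductible; €10,382 goes to coinsurance; coinsurance €10,382 × 30% = €3,114.60. Cost to traveler: €4,687.60. OOP to date €4,687.60.
Bill 2, €5,485: deductible already satisfied, so traveler's share is 30% × €5,485 = €1,645.50. Traveler pays €1,645.50; OOP now €6,333.10.
Bill 3, €3,351: 30% coinsurance on €3,351 = €1,005.30. Cost to traveler: €1,005.30. OOP to date €7,338.40.

€1,005.30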